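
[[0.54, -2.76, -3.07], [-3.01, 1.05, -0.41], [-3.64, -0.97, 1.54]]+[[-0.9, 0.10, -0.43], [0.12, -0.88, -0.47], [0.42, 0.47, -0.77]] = [[-0.36, -2.66, -3.50],[-2.89, 0.17, -0.88],[-3.22, -0.5, 0.77]]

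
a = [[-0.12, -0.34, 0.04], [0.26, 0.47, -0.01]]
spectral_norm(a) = 0.65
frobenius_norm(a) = 0.65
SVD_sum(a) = [[-0.16, -0.32, 0.02], [0.23, 0.48, -0.03]] + [[0.04, -0.02, 0.02], [0.03, -0.01, 0.02]]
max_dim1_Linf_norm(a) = 0.47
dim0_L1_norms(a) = [0.38, 0.81, 0.05]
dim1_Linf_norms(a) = [0.34, 0.47]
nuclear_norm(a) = 0.70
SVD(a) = [[-0.56,0.83], [0.83,0.56]] @ diag([0.6457340386140027, 0.056811542623392886]) @ [[0.44, 0.9, -0.05],[0.79, -0.36, 0.49]]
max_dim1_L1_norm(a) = 0.74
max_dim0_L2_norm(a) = 0.58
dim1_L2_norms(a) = [0.36, 0.54]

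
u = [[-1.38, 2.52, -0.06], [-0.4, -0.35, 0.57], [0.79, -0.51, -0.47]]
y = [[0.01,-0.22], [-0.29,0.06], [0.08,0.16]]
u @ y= [[-0.75,0.45], [0.14,0.16], [0.12,-0.28]]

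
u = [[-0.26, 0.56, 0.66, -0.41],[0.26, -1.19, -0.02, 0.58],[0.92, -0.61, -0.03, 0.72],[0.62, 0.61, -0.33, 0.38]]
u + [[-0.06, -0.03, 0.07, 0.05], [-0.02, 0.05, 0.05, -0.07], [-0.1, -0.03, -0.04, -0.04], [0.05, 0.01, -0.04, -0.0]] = [[-0.32,0.53,0.73,-0.36], [0.24,-1.14,0.03,0.51], [0.82,-0.64,-0.07,0.68], [0.67,0.62,-0.37,0.38]]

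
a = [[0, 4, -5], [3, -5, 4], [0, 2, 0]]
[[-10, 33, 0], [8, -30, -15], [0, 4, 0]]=a@[[0, 0, -5], [0, 2, 0], [2, -5, 0]]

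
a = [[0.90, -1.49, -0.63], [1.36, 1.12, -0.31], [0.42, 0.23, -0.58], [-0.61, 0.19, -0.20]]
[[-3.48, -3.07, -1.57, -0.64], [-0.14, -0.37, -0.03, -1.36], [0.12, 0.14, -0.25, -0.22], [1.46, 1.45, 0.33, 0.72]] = a @ [[-1.64, -1.65, -0.46, -1.06],[1.66, 1.43, 0.63, -0.04],[-0.74, -0.87, 0.35, -0.41]]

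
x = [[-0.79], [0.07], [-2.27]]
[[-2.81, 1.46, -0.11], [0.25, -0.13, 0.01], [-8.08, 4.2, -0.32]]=x @ [[3.56, -1.85, 0.14]]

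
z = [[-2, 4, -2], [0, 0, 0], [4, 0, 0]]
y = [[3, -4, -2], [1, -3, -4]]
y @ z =[[-14, 12, -6], [-18, 4, -2]]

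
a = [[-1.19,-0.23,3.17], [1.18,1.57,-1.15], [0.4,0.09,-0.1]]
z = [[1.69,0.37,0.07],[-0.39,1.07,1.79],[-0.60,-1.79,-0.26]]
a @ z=[[-3.82, -6.36, -1.32], [2.07, 4.18, 3.19], [0.7, 0.42, 0.22]]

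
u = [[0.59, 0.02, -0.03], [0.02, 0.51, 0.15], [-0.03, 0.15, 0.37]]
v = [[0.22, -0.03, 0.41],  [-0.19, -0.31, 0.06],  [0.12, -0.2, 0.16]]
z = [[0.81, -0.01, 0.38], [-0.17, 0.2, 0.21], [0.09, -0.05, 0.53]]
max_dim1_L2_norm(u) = 0.59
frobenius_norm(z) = 1.10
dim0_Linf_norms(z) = [0.81, 0.2, 0.53]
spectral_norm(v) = 0.52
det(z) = 0.09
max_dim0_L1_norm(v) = 0.63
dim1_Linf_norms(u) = [0.59, 0.51, 0.37]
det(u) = 0.10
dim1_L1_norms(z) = [1.2, 0.58, 0.67]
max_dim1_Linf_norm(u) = 0.59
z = u + v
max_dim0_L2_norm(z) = 0.83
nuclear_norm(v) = 1.02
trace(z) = 1.54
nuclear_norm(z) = 1.65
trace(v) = 0.07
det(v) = 0.02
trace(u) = 1.47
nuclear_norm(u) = 1.47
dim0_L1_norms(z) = [1.07, 0.26, 1.12]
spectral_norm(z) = 0.96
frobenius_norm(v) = 0.66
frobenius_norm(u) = 0.89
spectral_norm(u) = 0.61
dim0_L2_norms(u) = [0.59, 0.53, 0.4]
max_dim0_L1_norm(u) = 0.68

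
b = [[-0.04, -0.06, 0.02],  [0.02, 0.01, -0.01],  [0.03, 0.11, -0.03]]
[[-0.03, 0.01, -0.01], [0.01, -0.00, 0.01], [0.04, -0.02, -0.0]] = b @ [[0.22, 0.02, 0.40], [0.27, -0.14, -0.1], [-0.09, 0.18, 0.09]]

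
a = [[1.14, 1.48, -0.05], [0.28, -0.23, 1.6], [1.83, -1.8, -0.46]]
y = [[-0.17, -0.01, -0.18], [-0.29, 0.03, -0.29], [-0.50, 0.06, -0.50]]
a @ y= [[-0.6, 0.03, -0.61], [-0.78, 0.09, -0.78], [0.44, -0.10, 0.42]]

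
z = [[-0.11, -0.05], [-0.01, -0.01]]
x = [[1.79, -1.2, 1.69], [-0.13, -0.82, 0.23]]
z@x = [[-0.19,0.17,-0.20], [-0.02,0.02,-0.02]]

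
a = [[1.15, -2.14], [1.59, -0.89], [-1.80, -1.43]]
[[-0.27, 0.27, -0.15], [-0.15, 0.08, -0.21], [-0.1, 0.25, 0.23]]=a@[[-0.03,-0.03,-0.13], [0.11,-0.14,0.00]]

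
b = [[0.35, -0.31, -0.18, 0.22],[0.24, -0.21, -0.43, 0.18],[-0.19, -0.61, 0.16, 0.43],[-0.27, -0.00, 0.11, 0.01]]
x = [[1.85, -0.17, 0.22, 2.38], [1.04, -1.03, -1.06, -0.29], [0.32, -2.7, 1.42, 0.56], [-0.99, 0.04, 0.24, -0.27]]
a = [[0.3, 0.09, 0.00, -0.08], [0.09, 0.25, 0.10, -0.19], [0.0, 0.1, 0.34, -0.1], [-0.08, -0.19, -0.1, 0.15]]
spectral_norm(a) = 0.55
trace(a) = 1.04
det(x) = -5.49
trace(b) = 0.31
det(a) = 0.00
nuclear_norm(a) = 1.04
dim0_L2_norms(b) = [0.54, 0.72, 0.5, 0.52]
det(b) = -0.00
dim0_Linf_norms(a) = [0.3, 0.25, 0.34, 0.19]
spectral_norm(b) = 0.90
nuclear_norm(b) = 1.80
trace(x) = 1.97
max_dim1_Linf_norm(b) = 0.61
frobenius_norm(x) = 4.83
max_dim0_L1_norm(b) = 1.13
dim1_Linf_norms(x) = [2.38, 1.06, 2.7, 0.99]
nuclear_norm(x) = 8.38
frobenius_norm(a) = 0.66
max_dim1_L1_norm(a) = 0.63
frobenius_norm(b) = 1.15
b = x @ a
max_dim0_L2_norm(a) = 0.37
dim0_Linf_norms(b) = [0.35, 0.61, 0.43, 0.43]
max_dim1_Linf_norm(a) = 0.34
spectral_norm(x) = 3.59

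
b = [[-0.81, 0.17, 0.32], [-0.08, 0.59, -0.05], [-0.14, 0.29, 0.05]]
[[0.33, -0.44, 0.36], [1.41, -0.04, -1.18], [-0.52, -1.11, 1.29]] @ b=[[-0.28, -0.1, 0.15], [-0.97, -0.13, 0.39], [0.33, -0.37, -0.05]]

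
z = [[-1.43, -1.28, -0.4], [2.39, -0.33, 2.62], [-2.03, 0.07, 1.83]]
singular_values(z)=[3.79, 2.83, 1.28]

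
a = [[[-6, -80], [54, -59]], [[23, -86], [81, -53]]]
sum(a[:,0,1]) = -166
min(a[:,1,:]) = -59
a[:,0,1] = [-80, -86]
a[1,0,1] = -86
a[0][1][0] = 54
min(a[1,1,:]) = -53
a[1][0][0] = 23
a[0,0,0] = -6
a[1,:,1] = [-86, -53]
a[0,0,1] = -80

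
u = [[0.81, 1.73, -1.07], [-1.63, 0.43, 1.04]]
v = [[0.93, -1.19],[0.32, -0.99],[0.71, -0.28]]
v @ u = [[2.69,1.1,-2.23], [1.87,0.13,-1.37], [1.03,1.11,-1.05]]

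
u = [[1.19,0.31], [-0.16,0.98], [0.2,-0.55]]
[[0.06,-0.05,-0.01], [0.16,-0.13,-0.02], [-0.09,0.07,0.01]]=u @ [[0.01, -0.01, -0.0], [0.17, -0.13, -0.02]]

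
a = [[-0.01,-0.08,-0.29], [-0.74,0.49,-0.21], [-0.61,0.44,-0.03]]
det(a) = -0.00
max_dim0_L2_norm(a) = 0.96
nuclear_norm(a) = 1.50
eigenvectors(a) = [[0.36, -0.63, -0.58],[-0.62, -0.72, -0.78],[-0.69, -0.31, 0.25]]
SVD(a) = [[-0.01, 0.94, 0.35], [-0.77, 0.22, -0.6], [-0.63, -0.28, 0.72]] @ diag([1.1770739081103712, 0.32168493246100854, 0.003977319868175654]) @ [[0.81, -0.56, 0.16], [-0.01, -0.28, -0.96], [-0.58, -0.78, 0.23]]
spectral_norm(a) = 1.18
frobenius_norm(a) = 1.22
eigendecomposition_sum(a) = [[0.25, -0.2, -0.04], [-0.44, 0.35, 0.07], [-0.48, 0.39, 0.08]] + [[-0.26, 0.11, -0.24], [-0.30, 0.13, -0.27], [-0.13, 0.06, -0.12]] + [[-0.00, 0.01, -0.01], [-0.01, 0.01, -0.01], [0.0, -0.00, 0.0]]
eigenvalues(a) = [0.68, -0.24, 0.01]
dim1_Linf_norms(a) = [0.29, 0.74, 0.61]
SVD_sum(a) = [[-0.01, 0.00, -0.00], [-0.74, 0.51, -0.14], [-0.61, 0.42, -0.12]] + [[-0.00, -0.08, -0.29], [-0.0, -0.02, -0.07], [0.0, 0.02, 0.09]] + [[-0.0, -0.0, 0.0],[0.0, 0.0, -0.0],[-0.00, -0.0, 0.0]]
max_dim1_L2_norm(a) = 0.91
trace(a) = 0.45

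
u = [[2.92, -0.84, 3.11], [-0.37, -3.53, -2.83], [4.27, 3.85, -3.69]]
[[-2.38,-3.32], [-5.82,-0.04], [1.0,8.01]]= u @ [[-0.77,  0.22], [1.45,  0.83], [0.35,  -1.05]]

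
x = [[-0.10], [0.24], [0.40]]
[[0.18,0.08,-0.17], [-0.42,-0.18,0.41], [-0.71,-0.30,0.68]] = x@ [[-1.77, -0.76, 1.7]]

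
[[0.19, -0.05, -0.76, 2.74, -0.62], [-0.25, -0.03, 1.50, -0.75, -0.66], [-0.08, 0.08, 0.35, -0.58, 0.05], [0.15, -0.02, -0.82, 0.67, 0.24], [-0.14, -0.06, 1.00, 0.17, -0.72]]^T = [[0.19, -0.25, -0.08, 0.15, -0.14], [-0.05, -0.03, 0.08, -0.02, -0.06], [-0.76, 1.5, 0.35, -0.82, 1.00], [2.74, -0.75, -0.58, 0.67, 0.17], [-0.62, -0.66, 0.05, 0.24, -0.72]]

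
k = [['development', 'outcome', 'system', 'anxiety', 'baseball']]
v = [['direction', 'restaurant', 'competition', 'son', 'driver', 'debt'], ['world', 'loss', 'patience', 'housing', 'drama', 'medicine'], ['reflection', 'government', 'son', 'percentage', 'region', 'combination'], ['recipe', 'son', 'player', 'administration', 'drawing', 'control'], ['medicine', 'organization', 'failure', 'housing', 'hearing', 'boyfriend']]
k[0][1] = 'outcome'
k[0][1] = 'outcome'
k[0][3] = 'anxiety'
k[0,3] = 'anxiety'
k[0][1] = 'outcome'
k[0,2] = 'system'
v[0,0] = 'direction'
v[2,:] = ['reflection', 'government', 'son', 'percentage', 'region', 'combination']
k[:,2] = ['system']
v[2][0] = 'reflection'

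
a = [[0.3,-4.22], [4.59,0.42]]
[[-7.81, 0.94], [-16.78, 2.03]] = a @ [[-3.8, 0.46], [1.58, -0.19]]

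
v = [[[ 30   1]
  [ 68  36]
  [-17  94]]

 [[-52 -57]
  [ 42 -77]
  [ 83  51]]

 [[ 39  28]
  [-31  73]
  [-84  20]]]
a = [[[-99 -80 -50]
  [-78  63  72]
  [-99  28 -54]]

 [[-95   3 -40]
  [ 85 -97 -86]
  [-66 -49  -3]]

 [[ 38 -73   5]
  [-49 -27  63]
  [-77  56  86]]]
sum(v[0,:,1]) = 131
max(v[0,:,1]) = 94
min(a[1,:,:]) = -97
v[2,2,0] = -84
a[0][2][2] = -54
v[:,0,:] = [[30, 1], [-52, -57], [39, 28]]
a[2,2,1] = 56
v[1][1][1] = -77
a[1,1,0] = 85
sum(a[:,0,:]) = -391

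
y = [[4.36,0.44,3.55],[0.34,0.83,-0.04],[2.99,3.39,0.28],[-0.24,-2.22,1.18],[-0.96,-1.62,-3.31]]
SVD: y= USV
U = [[-0.73, -0.4, -0.44], [-0.08, 0.17, 0.06], [-0.51, 0.64, -0.15], [0.05, -0.61, -0.12], [0.45, 0.18, -0.87]]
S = [7.26, 4.1, 2.14]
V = [[-0.71, -0.41, -0.57], [0.05, 0.78, -0.62], [-0.70, 0.47, 0.53]]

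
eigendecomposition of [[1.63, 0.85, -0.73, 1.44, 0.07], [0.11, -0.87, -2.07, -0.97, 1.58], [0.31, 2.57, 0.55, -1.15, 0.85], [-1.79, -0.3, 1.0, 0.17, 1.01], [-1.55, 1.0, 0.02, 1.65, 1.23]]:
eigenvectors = [[-0.27+0.39j, (-0.27-0.39j), (0.17+0.23j), 0.17-0.23j, 0.34+0.00j], [-0.12-0.10j, -0.12+0.10j, (-0.07+0.52j), (-0.07-0.52j), -0.63+0.00j], [(-0.29+0.22j), -0.29-0.22j, 0.73+0.00j, 0.73-0.00j, 0.34+0.00j], [(-0.35-0.04j), (-0.35+0.04j), -0.12-0.19j, -0.12+0.19j, (-0.26+0j)], [-0.69+0.00j, (-0.69-0j), (-0.01+0.21j), (-0.01-0.21j), 0.55+0.00j]]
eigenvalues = [(1.63+1.12j), (1.63-1.12j), (0.54+2.47j), (0.54-2.47j), (-1.62+0j)]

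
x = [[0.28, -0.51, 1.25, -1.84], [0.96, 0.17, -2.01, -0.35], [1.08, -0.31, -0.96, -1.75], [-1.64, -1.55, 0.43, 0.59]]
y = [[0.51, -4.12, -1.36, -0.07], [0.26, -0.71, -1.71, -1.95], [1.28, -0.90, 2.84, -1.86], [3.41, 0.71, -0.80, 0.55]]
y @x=[[-5.17, -0.43, 10.19, 2.84], [0.74, 3.3, 2.56, 1.61], [5.61, 1.20, -0.12, -8.11], [-0.13, -2.22, 3.84, -4.8]]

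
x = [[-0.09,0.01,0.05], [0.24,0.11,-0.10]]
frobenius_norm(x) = 0.30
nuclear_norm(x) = 0.34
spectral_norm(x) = 0.30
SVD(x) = [[-0.31, 0.95],[0.95, 0.31]] @ diag([0.2968182085691936, 0.047947378049010406]) @ [[0.86, 0.34, -0.37], [-0.22, 0.92, 0.34]]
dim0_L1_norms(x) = [0.33, 0.12, 0.15]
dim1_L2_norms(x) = [0.1, 0.28]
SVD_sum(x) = [[-0.08, -0.03, 0.03], [0.24, 0.10, -0.11]] + [[-0.01, 0.04, 0.02], [-0.0, 0.01, 0.01]]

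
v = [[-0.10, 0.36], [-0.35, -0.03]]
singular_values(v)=[0.4, 0.33]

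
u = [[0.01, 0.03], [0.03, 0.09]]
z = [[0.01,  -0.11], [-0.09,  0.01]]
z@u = [[-0.00,-0.01], [-0.0,-0.0]]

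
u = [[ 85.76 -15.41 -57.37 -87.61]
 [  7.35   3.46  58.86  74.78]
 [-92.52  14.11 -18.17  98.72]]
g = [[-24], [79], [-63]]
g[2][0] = -63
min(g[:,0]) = -63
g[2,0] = -63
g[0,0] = -24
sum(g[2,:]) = -63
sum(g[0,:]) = -24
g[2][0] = -63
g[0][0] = -24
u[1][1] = 3.46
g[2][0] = -63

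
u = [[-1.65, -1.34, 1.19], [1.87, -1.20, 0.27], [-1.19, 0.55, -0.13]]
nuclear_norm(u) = 5.06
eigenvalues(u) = [(-1.46+1.95j), (-1.46-1.95j), (-0.06+0j)]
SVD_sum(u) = [[-1.7,  0.13,  0.31], [1.84,  -0.14,  -0.33], [-1.16,  0.09,  0.21]] + [[0.05, -1.47, 0.88],[0.03, -1.05, 0.63],[-0.02, 0.49, -0.29]] + [[0.00, 0.0, 0.00], [-0.01, -0.02, -0.03], [-0.01, -0.03, -0.05]]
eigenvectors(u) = [[(0.67+0j), 0.67-0.00j, (0.19+0j)],[-0.03-0.64j, (-0.03+0.64j), 0.51+0.00j],[(0.07+0.37j), 0.07-0.37j, (0.84+0j)]]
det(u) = -0.38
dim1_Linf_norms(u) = [1.65, 1.87, 1.19]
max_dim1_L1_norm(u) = 4.18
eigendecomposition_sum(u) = [[(-0.83+0.92j), -0.67-0.65j, 0.60+0.19j], [(0.93+0.75j), (-0.59+0.68j), 0.15-0.59j], [-0.60-0.36j, (0.29-0.44j), (-0.04+0.35j)]] + [[(-0.83-0.92j), (-0.67+0.65j), (0.6-0.19j)], [0.93-0.75j, (-0.59-0.68j), 0.15+0.59j], [-0.60+0.36j, 0.29+0.44j, -0.04-0.35j]] + [[0.00-0.00j, -0.01-0.00j, -0.01+0.00j], [0.00-0.00j, -0.02-0.00j, -0.03+0.00j], [-0j, -0.03-0.00j, (-0.05+0j)]]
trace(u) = -2.98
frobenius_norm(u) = 3.56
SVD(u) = [[-0.61, -0.79, -0.06], [0.67, -0.56, 0.49], [-0.42, 0.26, 0.87]] @ diag([2.8145628932539535, 2.180330404190494, 0.06241032350860174]) @ [[0.98, -0.07, -0.18], [-0.03, 0.86, -0.51], [-0.19, -0.51, -0.84]]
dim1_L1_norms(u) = [4.18, 3.34, 1.87]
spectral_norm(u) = 2.81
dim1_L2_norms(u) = [2.44, 2.24, 1.32]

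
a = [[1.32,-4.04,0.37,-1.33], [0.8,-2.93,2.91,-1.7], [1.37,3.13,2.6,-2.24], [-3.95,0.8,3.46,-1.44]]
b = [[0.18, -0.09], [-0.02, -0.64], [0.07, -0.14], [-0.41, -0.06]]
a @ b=[[0.89, 2.49], [1.10, 1.5], [1.28, -2.36], [0.11, -0.55]]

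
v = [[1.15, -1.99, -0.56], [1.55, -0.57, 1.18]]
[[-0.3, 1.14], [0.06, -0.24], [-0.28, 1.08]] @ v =[[1.42, -0.05, 1.51], [-0.30, 0.02, -0.32], [1.35, -0.06, 1.43]]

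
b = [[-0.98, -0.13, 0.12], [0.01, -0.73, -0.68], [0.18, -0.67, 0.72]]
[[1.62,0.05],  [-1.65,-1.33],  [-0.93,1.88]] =b@ [[-1.79, 0.27], [1.62, -0.29], [0.66, 2.27]]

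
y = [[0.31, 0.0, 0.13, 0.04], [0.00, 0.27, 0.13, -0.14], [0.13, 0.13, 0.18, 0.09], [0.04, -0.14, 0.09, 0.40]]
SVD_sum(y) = [[0.05,  -0.06,  0.03,  0.13],[-0.06,  0.08,  -0.04,  -0.17],[0.03,  -0.04,  0.02,  0.09],[0.13,  -0.17,  0.09,  0.35]] + [[0.15, 0.14, 0.15, -0.02], [0.14, 0.13, 0.14, -0.02], [0.15, 0.14, 0.14, -0.02], [-0.02, -0.02, -0.02, 0.0]] + [[0.11, -0.08, -0.05, -0.07], [-0.08, 0.06, 0.03, 0.05], [-0.05, 0.03, 0.02, 0.03], [-0.07, 0.05, 0.03, 0.04]] + [[0.0, 0.0, -0.0, 0.0],[0.00, 0.0, -0.0, 0.00],[-0.0, -0.00, 0.00, -0.00],[0.0, 0.00, -0.0, 0.00]]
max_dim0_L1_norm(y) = 0.67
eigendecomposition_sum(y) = [[0.0,0.00,-0.00,0.0], [0.00,0.00,-0.00,0.0], [-0.00,-0.0,0.00,-0.00], [0.0,0.0,-0.00,0.00]] + [[0.11, -0.08, -0.05, -0.07], [-0.08, 0.06, 0.03, 0.05], [-0.05, 0.03, 0.02, 0.03], [-0.07, 0.05, 0.03, 0.04]] + [[0.15, 0.14, 0.15, -0.02], [0.14, 0.13, 0.14, -0.02], [0.15, 0.14, 0.14, -0.02], [-0.02, -0.02, -0.02, 0.0]] + [[0.05, -0.06, 0.03, 0.13],[-0.06, 0.08, -0.04, -0.17],[0.03, -0.04, 0.02, 0.09],[0.13, -0.17, 0.09, 0.35]]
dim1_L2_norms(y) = [0.34, 0.33, 0.27, 0.44]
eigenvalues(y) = [0.0, 0.23, 0.43, 0.5]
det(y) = 0.00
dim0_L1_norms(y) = [0.48, 0.54, 0.53, 0.67]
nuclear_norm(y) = 1.16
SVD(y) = [[-0.31, 0.60, 0.69, -0.27],[0.39, 0.56, -0.51, -0.53],[-0.20, 0.57, -0.30, 0.74],[-0.84, -0.1, -0.42, -0.32]] @ diag([0.5020562542808028, 0.4276521937860409, 0.22946117134625965, 0.0008303805868969895]) @ [[-0.31, 0.39, -0.2, -0.84], [0.6, 0.56, 0.57, -0.10], [0.69, -0.51, -0.3, -0.42], [-0.27, -0.53, 0.74, -0.32]]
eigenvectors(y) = [[-0.27,  0.69,  -0.6,  0.31], [-0.53,  -0.51,  -0.56,  -0.39], [0.74,  -0.3,  -0.57,  0.20], [-0.32,  -0.42,  0.10,  0.84]]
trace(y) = 1.16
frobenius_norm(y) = 0.70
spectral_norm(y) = 0.50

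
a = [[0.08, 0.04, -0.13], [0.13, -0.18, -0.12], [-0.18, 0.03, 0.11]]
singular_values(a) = [0.33, 0.15, 0.06]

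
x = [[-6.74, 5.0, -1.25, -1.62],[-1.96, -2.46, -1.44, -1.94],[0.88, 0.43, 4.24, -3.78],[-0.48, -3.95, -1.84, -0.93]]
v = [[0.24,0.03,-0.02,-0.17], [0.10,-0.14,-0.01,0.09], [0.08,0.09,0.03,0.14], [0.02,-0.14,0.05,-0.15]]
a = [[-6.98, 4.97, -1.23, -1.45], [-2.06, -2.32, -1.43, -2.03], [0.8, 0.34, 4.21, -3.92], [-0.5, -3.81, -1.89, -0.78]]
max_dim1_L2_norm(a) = 8.78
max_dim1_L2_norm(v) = 0.3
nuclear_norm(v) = 0.82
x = v + a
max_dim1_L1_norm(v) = 0.46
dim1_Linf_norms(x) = [6.74, 2.46, 4.24, 3.95]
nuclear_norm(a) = 20.48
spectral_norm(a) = 8.94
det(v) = 0.00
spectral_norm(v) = 0.32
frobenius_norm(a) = 12.07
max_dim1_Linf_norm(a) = 6.98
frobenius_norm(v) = 0.45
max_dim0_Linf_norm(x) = 6.74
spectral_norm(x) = 8.81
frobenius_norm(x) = 11.99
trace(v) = -0.02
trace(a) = -5.87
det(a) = 35.26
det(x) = 14.15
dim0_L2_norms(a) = [7.34, 6.69, 4.99, 4.71]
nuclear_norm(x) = 20.30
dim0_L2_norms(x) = [7.09, 6.84, 5.0, 4.64]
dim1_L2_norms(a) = [8.78, 3.97, 5.82, 4.35]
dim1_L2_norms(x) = [8.64, 3.97, 5.76, 4.48]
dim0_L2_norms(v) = [0.27, 0.22, 0.06, 0.28]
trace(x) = -5.89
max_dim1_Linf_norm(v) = 0.24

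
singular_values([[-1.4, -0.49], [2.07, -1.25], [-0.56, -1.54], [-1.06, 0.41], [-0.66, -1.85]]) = [2.87, 2.76]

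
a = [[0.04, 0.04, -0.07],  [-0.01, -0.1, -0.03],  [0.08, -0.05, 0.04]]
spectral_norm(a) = 0.12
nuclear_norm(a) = 0.29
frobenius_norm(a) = 0.17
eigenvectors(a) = [[(-0.04+0.7j),-0.04-0.70j,-0.08+0.00j], [(-0.13+0.02j),-0.13-0.02j,(0.93+0j)], [(0.7+0j),0.70-0.00j,0.35+0.00j]]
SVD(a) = [[0.38, 0.33, -0.87], [-0.69, -0.52, -0.5], [-0.61, 0.79, 0.03]] @ diag([0.12205486577190675, 0.08873010353672241, 0.08264126371108046]) @ [[-0.22, 0.94, -0.25], [0.92, 0.29, 0.27], [-0.33, 0.17, 0.93]]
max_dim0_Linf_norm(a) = 0.1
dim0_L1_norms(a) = [0.13, 0.19, 0.14]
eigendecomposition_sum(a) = [[0.02+0.04j, 0.02-0.00j, -0.04+0.02j], [-0.01+0.01j, 0j, (-0.01-0.01j)], [(0.04-0.02j), -0.01-0.02j, 0.02+0.03j]] + [[0.02-0.04j, (0.02+0j), -0.04-0.02j], [(-0.01-0.01j), -0j, (-0.01+0.01j)], [0.04+0.02j, (-0.01+0.02j), 0.02-0.03j]] + [[(-0+0j), 0.01+0.00j, -0j], [0.00-0.00j, (-0.1-0j), (-0.02+0j)], [-0j, (-0.04-0j), -0.01+0.00j]]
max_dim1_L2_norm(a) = 0.1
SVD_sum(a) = [[-0.01, 0.04, -0.01], [0.02, -0.08, 0.02], [0.02, -0.07, 0.02]] + [[0.03, 0.01, 0.01], [-0.04, -0.01, -0.01], [0.06, 0.02, 0.02]] + [[0.02, -0.01, -0.07], [0.01, -0.01, -0.04], [-0.00, 0.00, 0.00]]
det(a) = -0.00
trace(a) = -0.02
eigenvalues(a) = [(0.05+0.08j), (0.05-0.08j), (-0.11+0j)]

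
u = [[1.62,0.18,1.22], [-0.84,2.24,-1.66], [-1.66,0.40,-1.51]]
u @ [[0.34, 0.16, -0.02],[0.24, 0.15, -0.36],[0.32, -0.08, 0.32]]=[[0.98, 0.19, 0.29], [-0.28, 0.33, -1.32], [-0.95, -0.08, -0.59]]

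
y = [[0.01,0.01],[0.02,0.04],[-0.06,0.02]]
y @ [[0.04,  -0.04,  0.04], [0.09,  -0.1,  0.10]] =[[0.00, -0.00, 0.00],  [0.00, -0.00, 0.0],  [-0.00, 0.0, -0.0]]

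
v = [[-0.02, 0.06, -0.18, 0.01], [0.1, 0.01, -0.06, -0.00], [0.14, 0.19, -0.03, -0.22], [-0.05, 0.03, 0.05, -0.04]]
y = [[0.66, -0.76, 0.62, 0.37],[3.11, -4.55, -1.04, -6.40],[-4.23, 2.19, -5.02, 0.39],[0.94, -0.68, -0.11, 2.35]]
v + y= [[0.64, -0.7, 0.44, 0.38], [3.21, -4.54, -1.10, -6.40], [-4.09, 2.38, -5.05, 0.17], [0.89, -0.65, -0.06, 2.31]]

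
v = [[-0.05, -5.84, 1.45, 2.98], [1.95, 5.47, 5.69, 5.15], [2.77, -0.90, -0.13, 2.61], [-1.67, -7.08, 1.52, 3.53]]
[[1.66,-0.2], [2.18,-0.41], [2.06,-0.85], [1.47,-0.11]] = v @ [[0.32, -0.1], [-0.08, -0.03], [-0.03, 0.19], [0.42, -0.22]]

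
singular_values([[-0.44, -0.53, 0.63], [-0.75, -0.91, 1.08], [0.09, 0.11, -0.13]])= [1.86, 0.0, 0.0]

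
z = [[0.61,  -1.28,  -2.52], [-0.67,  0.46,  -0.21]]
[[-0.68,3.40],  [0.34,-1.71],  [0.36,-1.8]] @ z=[[-2.69, 2.43, 1.00], [1.35, -1.22, -0.5], [1.43, -1.29, -0.53]]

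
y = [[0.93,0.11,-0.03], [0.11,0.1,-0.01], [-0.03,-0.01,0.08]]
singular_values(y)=[0.95, 0.09, 0.08]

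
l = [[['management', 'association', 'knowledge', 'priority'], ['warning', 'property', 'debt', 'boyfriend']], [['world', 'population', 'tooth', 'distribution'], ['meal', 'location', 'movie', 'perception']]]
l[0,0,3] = 'priority'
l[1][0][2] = 'tooth'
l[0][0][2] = 'knowledge'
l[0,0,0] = 'management'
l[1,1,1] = 'location'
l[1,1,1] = 'location'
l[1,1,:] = ['meal', 'location', 'movie', 'perception']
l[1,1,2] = 'movie'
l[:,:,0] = [['management', 'warning'], ['world', 'meal']]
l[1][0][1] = 'population'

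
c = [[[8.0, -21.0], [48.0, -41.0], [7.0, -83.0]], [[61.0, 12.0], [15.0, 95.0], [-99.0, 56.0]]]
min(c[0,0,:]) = -21.0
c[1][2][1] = 56.0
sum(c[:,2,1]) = -27.0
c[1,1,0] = 15.0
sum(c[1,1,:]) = 110.0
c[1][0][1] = 12.0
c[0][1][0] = 48.0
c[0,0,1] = -21.0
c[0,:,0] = [8.0, 48.0, 7.0]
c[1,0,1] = 12.0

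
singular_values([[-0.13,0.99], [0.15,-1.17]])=[1.55, 0.0]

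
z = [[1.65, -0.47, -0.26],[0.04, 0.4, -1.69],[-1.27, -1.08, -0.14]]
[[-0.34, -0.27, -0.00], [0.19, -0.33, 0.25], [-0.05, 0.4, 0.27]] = z@[[-0.15, -0.19, -0.07], [0.23, -0.17, -0.14], [-0.06, 0.15, -0.18]]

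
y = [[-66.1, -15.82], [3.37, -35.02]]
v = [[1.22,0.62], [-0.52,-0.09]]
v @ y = [[-78.55, -41.01], [34.07, 11.38]]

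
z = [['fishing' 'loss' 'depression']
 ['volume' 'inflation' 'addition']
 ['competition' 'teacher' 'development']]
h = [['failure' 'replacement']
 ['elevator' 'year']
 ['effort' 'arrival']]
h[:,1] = ['replacement', 'year', 'arrival']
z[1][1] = 'inflation'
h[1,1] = 'year'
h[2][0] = 'effort'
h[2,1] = 'arrival'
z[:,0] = ['fishing', 'volume', 'competition']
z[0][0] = 'fishing'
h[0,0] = 'failure'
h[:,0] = ['failure', 'elevator', 'effort']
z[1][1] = 'inflation'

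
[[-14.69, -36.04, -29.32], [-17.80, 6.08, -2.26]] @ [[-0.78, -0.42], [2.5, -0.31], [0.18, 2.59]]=[[-83.92, -58.6], [28.68, -0.26]]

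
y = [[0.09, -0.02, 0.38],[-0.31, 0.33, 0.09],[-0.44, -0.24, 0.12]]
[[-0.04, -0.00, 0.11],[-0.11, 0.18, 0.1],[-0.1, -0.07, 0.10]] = y@[[0.22,-0.08,-0.17],[-0.08,0.45,0.04],[-0.17,0.04,0.33]]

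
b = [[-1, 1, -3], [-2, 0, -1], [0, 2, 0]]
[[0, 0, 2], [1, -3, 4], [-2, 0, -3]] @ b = [[0, 4, 0], [5, 9, 0], [2, -8, 6]]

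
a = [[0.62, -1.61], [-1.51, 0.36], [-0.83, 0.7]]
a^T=[[0.62, -1.51, -0.83], [-1.61, 0.36, 0.70]]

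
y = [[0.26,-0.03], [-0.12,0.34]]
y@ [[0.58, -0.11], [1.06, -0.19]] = [[0.12, -0.02], [0.29, -0.05]]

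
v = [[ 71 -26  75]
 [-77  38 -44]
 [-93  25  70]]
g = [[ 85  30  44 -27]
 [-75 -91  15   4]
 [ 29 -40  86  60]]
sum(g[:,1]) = -101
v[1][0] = -77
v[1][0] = -77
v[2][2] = 70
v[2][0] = -93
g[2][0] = 29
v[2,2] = 70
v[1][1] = 38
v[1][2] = -44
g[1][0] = -75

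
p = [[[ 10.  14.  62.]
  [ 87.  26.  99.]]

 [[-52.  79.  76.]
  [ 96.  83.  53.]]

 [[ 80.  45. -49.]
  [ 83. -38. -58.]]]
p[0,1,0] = 87.0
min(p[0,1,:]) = 26.0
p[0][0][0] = 10.0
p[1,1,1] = 83.0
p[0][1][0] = 87.0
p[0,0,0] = 10.0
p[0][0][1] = 14.0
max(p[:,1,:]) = 99.0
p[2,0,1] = 45.0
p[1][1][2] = 53.0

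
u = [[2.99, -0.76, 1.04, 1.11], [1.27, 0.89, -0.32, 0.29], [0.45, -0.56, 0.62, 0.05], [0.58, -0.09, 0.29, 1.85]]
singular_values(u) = [3.86, 1.48, 1.43, 0.14]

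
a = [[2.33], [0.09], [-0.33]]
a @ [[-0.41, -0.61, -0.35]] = [[-0.96, -1.42, -0.82], [-0.04, -0.05, -0.03], [0.14, 0.2, 0.12]]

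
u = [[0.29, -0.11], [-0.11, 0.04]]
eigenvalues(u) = [0.33, -0.0]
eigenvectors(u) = [[0.94, 0.35], [-0.35, 0.94]]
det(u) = -0.00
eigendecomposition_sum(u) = [[0.29,-0.11],[-0.11,0.04]] + [[-0.0,-0.0], [-0.00,-0.00]]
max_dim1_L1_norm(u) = 0.4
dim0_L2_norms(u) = [0.31, 0.12]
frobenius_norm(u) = 0.33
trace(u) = 0.33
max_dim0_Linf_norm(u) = 0.29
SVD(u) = [[-0.94,0.35], [0.35,0.94]] @ diag([0.3315082580534671, 0.0015082580534671295]) @ [[-0.94, 0.35], [-0.35, -0.94]]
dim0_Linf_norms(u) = [0.29, 0.11]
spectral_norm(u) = 0.33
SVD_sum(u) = [[0.29,-0.11], [-0.11,0.04]] + [[-0.0, -0.00], [-0.0, -0.00]]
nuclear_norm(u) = 0.33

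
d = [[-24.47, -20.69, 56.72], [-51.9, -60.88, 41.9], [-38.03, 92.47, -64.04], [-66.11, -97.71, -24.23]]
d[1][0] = -51.9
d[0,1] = -20.69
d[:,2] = [56.72, 41.9, -64.04, -24.23]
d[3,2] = -24.23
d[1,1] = -60.88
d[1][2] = 41.9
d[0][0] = -24.47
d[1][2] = 41.9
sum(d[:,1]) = -86.81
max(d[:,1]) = 92.47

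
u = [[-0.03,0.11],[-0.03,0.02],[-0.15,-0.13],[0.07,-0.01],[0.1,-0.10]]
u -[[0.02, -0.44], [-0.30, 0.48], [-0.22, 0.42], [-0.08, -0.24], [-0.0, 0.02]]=[[-0.05, 0.55],[0.27, -0.46],[0.07, -0.55],[0.15, 0.23],[0.1, -0.12]]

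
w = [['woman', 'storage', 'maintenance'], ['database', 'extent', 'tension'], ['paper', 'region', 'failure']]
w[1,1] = 'extent'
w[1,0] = 'database'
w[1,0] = 'database'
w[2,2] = 'failure'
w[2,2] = 'failure'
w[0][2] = 'maintenance'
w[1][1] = 'extent'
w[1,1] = 'extent'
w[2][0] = 'paper'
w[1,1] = 'extent'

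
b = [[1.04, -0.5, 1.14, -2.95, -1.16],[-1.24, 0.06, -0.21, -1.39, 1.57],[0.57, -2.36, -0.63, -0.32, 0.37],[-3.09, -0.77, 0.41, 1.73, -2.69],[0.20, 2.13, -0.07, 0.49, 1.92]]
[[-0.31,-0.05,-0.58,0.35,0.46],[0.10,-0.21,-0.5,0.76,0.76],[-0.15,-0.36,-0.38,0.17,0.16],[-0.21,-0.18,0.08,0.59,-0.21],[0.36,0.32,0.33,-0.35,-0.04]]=b @ [[-0.01, 0.08, 0.1, -0.32, -0.17], [0.07, 0.13, 0.17, -0.11, -0.05], [0.0, 0.12, -0.09, -0.01, -0.01], [0.05, 0.07, 0.2, -0.23, -0.26], [0.1, -0.00, -0.08, 0.03, 0.12]]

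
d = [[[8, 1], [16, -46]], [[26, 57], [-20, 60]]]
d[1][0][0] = 26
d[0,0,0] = 8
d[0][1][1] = -46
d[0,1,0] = 16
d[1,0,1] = 57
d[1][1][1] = 60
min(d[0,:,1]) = -46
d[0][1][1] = -46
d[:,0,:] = [[8, 1], [26, 57]]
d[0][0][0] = 8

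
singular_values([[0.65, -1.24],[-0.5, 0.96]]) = [1.77, 0.0]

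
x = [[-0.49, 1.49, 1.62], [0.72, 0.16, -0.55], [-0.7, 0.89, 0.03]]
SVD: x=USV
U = [[-0.91, 0.12, -0.39], [0.21, -0.68, -0.7], [-0.35, -0.72, 0.6]]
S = [2.44, 0.79, 0.78]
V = [[0.34, -0.67, -0.66],  [-0.06, -0.71, 0.7],  [-0.94, -0.2, -0.28]]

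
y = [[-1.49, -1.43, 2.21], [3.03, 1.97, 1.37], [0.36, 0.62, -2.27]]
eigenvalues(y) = [0.55, 0.02, -2.36]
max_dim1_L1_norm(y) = 6.37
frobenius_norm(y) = 5.45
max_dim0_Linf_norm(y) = 3.03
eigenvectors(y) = [[-0.47, 0.58, -0.76], [0.87, -0.81, 0.36], [0.13, -0.13, 0.54]]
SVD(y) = [[-0.57, -0.53, 0.63], [0.78, -0.59, 0.22], [0.25, 0.62, 0.75]] @ diag([4.223958424802453, 3.4515027997800694, 0.001910144161485724]) @ [[0.78, 0.59, -0.18], [-0.22, -0.01, -0.97], [0.58, -0.8, -0.13]]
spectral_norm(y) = 4.22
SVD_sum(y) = [[-1.89,-1.44,0.44], [2.58,1.96,-0.60], [0.83,0.63,-0.19]] + [[0.4, 0.01, 1.77], [0.45, 0.01, 1.97], [-0.47, -0.01, -2.08]] + [[0.00, -0.00, -0.0], [0.0, -0.00, -0.0], [0.00, -0.00, -0.0]]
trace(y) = -1.79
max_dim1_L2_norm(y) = 3.87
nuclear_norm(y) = 7.68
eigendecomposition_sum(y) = [[-1.74, -0.95, -1.82],[3.23, 1.77, 3.39],[0.49, 0.27, 0.51]] + [[0.09, 0.03, 0.11], [-0.13, -0.05, -0.15], [-0.02, -0.01, -0.02]] + [[0.15,-0.51,3.93], [-0.07,0.24,-1.87], [-0.11,0.36,-2.76]]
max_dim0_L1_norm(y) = 5.85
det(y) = -0.03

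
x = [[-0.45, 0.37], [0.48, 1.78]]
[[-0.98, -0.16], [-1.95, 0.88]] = x @ [[1.05, 0.62],[-1.38, 0.33]]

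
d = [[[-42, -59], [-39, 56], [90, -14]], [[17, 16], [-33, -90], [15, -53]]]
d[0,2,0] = 90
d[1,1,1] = -90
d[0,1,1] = 56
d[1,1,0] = -33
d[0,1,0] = -39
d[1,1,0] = -33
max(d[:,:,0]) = 90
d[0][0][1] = -59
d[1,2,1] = -53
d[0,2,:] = [90, -14]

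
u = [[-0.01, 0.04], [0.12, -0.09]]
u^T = [[-0.01,0.12], [0.04,-0.09]]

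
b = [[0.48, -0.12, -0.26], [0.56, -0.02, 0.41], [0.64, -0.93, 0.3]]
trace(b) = 0.76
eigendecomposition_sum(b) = [[0.33-0.00j, 0.15+0.00j, -0.12+0.00j], [0.25-0.00j, 0.12+0.00j, (-0.1+0j)], [(-0.13+0j), -0.06+0.00j, 0.05+0.00j]] + [[0.08+0.12j, -0.13-0.10j, (-0.07+0.11j)], [(0.15-0.23j), -0.07+0.32j, (0.25+0.03j)], [(0.39+0.04j), -0.43+0.12j, 0.12+0.33j]] + [[(0.08-0.12j), -0.13+0.10j, (-0.07-0.11j)], [(0.15+0.23j), -0.07-0.32j, 0.25-0.03j], [0.39-0.04j, -0.43-0.12j, (0.12-0.33j)]]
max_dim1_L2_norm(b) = 1.17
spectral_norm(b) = 1.30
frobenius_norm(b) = 1.47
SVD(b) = [[-0.26, -0.18, -0.95],[-0.4, -0.87, 0.28],[-0.88, 0.45, 0.16]] @ diag([1.3014433698946581, 0.5082260776663502, 0.4549191235122055]) @ [[-0.7, 0.66, -0.28], [-0.57, -0.75, -0.35], [-0.43, -0.09, 0.90]]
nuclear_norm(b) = 2.26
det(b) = 0.30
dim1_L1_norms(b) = [0.86, 0.99, 1.87]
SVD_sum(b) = [[0.24,-0.23,0.09], [0.36,-0.34,0.14], [0.80,-0.75,0.31]] + [[0.05,0.07,0.03], [0.25,0.33,0.15], [-0.13,-0.17,-0.08]] + [[0.19,0.04,-0.39], [-0.05,-0.01,0.11], [-0.03,-0.01,0.06]]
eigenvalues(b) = [(0.49+0j), (0.13+0.77j), (0.13-0.77j)]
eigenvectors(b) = [[0.75+0.00j, -0.18-0.22j, -0.18+0.22j], [(0.58+0j), (-0.26+0.49j), (-0.26-0.49j)], [(-0.3+0j), (-0.78+0j), -0.78-0.00j]]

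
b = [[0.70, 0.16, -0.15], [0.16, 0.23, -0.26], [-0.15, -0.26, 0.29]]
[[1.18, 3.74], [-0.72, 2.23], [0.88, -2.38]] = b @ [[2.68, 3.97], [-1.12, 1.35], [3.43, -4.95]]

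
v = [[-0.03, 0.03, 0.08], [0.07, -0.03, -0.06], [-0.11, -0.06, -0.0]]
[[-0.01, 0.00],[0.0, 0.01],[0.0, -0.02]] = v@[[-0.04,0.17], [0.04,0.09], [-0.15,0.05]]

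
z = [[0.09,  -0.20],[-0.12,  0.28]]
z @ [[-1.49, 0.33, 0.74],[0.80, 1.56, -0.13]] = [[-0.29,-0.28,0.09], [0.4,0.4,-0.13]]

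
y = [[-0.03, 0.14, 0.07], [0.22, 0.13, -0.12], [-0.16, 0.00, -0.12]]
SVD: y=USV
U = [[0.07, -0.29, 0.95], [0.92, 0.40, 0.06], [-0.39, 0.87, 0.3]]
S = [0.3, 0.18, 0.16]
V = [[0.88, 0.43, -0.19], [-0.24, 0.06, -0.97], [-0.41, 0.90, 0.16]]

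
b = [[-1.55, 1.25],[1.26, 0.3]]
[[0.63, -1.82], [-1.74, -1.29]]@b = [[-3.27, 0.24],[1.07, -2.56]]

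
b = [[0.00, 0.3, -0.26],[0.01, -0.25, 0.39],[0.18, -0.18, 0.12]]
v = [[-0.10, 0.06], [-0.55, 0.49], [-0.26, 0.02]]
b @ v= [[-0.10, 0.14], [0.04, -0.11], [0.05, -0.08]]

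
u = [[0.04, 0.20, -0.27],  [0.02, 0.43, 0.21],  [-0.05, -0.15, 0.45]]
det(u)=0.000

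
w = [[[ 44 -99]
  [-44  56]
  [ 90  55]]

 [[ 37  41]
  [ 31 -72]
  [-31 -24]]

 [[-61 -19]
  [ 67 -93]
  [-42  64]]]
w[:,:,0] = [[44, -44, 90], [37, 31, -31], [-61, 67, -42]]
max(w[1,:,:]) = 41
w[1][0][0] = 37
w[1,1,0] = 31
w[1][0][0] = 37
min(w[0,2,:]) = 55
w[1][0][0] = 37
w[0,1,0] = -44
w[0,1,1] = 56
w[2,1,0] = 67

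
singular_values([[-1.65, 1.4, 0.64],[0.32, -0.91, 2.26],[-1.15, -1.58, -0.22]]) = [2.52, 2.24, 1.91]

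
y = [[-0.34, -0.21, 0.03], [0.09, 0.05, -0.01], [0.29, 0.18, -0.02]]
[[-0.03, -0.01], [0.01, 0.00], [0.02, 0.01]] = y @[[0.13, 0.03], [-0.07, -0.01], [0.01, 0.00]]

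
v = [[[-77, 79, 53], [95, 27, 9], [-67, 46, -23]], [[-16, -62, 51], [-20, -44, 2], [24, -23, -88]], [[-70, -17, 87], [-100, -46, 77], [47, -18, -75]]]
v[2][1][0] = -100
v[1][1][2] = 2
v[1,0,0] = -16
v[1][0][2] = 51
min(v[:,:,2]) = -88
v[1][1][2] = 2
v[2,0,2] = 87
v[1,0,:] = [-16, -62, 51]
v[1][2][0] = 24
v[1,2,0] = 24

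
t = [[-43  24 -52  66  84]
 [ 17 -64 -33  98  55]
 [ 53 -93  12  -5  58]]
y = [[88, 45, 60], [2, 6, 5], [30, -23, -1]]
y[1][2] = 5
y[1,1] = 6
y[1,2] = 5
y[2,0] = 30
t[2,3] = -5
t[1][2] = -33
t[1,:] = [17, -64, -33, 98, 55]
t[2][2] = 12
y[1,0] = 2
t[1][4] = 55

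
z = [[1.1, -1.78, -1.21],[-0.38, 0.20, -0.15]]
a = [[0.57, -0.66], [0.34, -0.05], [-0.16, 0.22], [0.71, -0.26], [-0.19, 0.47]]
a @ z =[[0.88,-1.15,-0.59], [0.39,-0.62,-0.4], [-0.26,0.33,0.16], [0.88,-1.32,-0.82], [-0.39,0.43,0.16]]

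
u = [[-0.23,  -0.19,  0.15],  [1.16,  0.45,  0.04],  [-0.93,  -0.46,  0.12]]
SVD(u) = [[-0.18, -0.75, -0.64], [0.75, -0.52, 0.4], [-0.63, -0.41, 0.66]] @ diag([1.6452881412118339, 0.2124279077864344, 0.001147336562103757]) @ [[0.91, 0.4, -0.04], [-0.24, 0.45, -0.86], [0.33, -0.79, -0.51]]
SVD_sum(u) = [[-0.27, -0.12, 0.01], [1.13, 0.50, -0.05], [-0.95, -0.42, 0.05]] + [[0.04, -0.07, 0.14],  [0.03, -0.05, 0.09],  [0.02, -0.04, 0.07]] + [[-0.0,0.0,0.0], [0.0,-0.0,-0.0], [0.00,-0.0,-0.0]]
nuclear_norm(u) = 1.86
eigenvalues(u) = [(0.17+0.52j), (0.17-0.52j), (-0+0j)]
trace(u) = 0.34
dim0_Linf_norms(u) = [1.16, 0.46, 0.15]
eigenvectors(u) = [[(-0.15+0.3j), -0.15-0.30j, -0.33+0.00j], [(0.69+0j), (0.69-0j), 0.80+0.00j], [(-0.57+0.29j), (-0.57-0.29j), 0.51+0.00j]]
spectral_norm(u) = 1.65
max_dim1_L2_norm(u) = 1.24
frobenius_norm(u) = 1.66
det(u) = -0.00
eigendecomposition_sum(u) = [[(-0.11+0.26j), -0.10+0.08j, 0.07+0.05j], [0.58-0.02j, 0.23+0.11j, 0.02-0.18j], [-0.47+0.26j, (-0.23+0.01j), 0.06+0.16j]] + [[(-0.11-0.26j), (-0.1-0.08j), 0.07-0.05j], [(0.58+0.02j), 0.23-0.11j, 0.02+0.18j], [-0.47-0.26j, -0.23-0.01j, (0.06-0.16j)]] + [[(-0-0j), 0.00-0.00j, 0j], [0.00+0.00j, (-0+0j), -0.00-0.00j], [0j, (-0+0j), -0.00-0.00j]]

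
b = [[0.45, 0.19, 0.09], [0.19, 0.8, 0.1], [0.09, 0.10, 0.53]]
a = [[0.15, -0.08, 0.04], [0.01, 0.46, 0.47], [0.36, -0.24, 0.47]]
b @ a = [[0.1,  0.03,  0.15], [0.07,  0.33,  0.43], [0.21,  -0.09,  0.3]]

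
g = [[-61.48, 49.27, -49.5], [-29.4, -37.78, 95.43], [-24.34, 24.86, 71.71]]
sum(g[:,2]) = 117.64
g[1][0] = -29.4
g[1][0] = -29.4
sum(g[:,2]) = 117.64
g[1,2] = 95.43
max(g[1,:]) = 95.43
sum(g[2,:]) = 72.22999999999999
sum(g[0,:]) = -61.709999999999994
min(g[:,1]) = -37.78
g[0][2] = -49.5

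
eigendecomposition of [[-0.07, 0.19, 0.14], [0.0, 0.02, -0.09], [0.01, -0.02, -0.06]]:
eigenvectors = [[-0.97, 0.96, -0.91], [0.12, 0.27, -0.41], [0.2, 0.08, -0.01]]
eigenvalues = [-0.12, -0.01, 0.02]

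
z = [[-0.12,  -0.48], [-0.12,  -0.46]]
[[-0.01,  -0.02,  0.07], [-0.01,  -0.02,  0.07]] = z @ [[0.03, 0.06, -0.26], [0.01, 0.02, -0.09]]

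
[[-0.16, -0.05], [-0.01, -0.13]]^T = [[-0.16, -0.01], [-0.05, -0.13]]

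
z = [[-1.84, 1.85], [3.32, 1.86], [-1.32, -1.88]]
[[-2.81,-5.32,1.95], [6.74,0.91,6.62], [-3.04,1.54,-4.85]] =z@[[1.85, 1.21, 0.90], [0.32, -1.67, 1.95]]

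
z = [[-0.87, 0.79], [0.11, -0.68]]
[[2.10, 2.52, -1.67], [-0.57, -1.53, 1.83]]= z @ [[-1.94, -1.01, -0.61], [0.52, 2.08, -2.79]]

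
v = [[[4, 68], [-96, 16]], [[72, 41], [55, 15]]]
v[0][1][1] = 16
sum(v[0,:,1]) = 84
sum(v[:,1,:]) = -10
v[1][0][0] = 72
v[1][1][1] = 15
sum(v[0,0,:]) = 72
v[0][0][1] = 68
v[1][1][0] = 55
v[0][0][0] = 4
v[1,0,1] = 41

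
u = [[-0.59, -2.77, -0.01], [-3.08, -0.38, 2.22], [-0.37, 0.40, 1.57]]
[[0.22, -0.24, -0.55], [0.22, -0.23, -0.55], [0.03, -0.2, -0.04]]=u@ [[-0.04,-0.06,0.13], [-0.07,0.10,0.17], [0.03,-0.17,-0.04]]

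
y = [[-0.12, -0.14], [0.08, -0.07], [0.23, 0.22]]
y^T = [[-0.12, 0.08, 0.23],  [-0.14, -0.07, 0.22]]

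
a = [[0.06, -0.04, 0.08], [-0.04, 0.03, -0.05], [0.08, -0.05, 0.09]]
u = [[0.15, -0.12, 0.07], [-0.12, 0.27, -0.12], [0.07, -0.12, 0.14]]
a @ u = [[0.02, -0.03, 0.02],  [-0.01, 0.02, -0.01],  [0.02, -0.03, 0.02]]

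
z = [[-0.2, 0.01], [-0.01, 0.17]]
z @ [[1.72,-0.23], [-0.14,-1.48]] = [[-0.35,0.03],[-0.04,-0.25]]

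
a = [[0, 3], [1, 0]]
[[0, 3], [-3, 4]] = a @ [[-3, 4], [0, 1]]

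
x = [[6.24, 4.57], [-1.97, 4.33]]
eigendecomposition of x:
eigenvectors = [[0.84+0.00j, (0.84-0j)], [(-0.17+0.52j), -0.17-0.52j]]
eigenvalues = [(5.28+2.84j), (5.28-2.84j)]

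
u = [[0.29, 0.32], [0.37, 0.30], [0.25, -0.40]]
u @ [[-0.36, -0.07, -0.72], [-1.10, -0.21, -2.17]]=[[-0.46, -0.09, -0.90], [-0.46, -0.09, -0.92], [0.35, 0.07, 0.69]]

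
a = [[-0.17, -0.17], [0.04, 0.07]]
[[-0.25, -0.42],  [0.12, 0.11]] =a @ [[-0.48, 1.96], [1.97, 0.49]]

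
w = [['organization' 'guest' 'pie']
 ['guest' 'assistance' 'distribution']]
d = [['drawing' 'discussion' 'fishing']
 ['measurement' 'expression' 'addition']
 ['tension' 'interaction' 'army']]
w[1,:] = ['guest', 'assistance', 'distribution']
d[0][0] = 'drawing'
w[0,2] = 'pie'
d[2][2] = 'army'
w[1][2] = 'distribution'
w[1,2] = 'distribution'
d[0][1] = 'discussion'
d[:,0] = ['drawing', 'measurement', 'tension']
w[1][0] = 'guest'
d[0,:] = ['drawing', 'discussion', 'fishing']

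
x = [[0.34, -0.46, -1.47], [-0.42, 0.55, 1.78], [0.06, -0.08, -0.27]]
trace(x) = 0.62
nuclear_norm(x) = 2.51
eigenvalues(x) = [0.64, -0.01, -0.02]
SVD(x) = [[-0.63, -0.77, -0.07], [0.77, -0.64, 0.09], [-0.12, 0.0, 0.99]] @ diag([2.4936380368644717, 0.0069149461565504835, 0.004639463585160168]) @ [[-0.22, 0.29, 0.93], [0.77, 0.64, -0.02], [-0.60, 0.71, -0.36]]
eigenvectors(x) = [[-0.63, 0.74, 0.59], [0.77, 0.67, -0.72], [-0.11, -0.03, 0.37]]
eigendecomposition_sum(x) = [[0.34, -0.45, -1.43], [-0.41, 0.55, 1.73], [0.06, -0.08, -0.25]] + [[-0.0, -0.00, -0.00], [-0.0, -0.0, -0.00], [0.00, 0.00, 0.00]] + [[0.0, -0.0, -0.04], [-0.0, 0.0, 0.05], [0.00, -0.00, -0.02]]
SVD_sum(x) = [[0.34, -0.46, -1.47], [-0.42, 0.55, 1.78], [0.06, -0.08, -0.27]] + [[-0.00,-0.00,0.00], [-0.00,-0.0,0.0], [0.0,0.00,-0.0]] + [[0.0,-0.00,0.0], [-0.00,0.00,-0.00], [-0.00,0.00,-0.00]]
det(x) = 0.00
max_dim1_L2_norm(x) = 1.91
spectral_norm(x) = 2.49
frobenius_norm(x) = 2.49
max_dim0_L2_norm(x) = 2.32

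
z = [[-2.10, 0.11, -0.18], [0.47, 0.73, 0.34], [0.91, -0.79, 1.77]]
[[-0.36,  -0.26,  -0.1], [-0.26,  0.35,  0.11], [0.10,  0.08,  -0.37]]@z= [[0.54, -0.15, -0.2], [0.81, 0.14, 0.36], [-0.51, 0.36, -0.65]]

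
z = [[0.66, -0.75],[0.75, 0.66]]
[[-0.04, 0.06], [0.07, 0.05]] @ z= [[0.02,  0.07], [0.08,  -0.02]]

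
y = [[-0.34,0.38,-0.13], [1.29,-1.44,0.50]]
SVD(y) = [[-0.25,0.97], [0.97,0.25]] @ diag([2.0650900311479656, 0.0017785537090601743]) @ [[0.65, -0.72, 0.25], [-0.04, 0.30, 0.95]]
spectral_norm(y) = 2.07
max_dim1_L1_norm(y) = 3.23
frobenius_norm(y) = 2.07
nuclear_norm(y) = 2.07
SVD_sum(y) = [[-0.34, 0.38, -0.13],[1.29, -1.44, 0.5]] + [[-0.0,0.00,0.0], [-0.00,0.0,0.00]]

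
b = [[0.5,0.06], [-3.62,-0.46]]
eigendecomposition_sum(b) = [[0.35, 0.04], [-2.13, -0.21]] + [[0.15, 0.02], [-1.49, -0.25]]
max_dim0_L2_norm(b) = 3.65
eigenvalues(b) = [0.13, -0.09]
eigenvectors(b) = [[0.16,-0.10], [-0.99,0.99]]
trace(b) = 0.04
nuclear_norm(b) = 3.69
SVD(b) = [[-0.14, 0.99], [0.99, 0.14]] @ diag([3.683692159497234, 0.0034747746135624985]) @ [[-0.99, -0.13], [0.13, -0.99]]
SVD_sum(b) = [[0.5,0.06], [-3.62,-0.46]] + [[0.0, -0.0], [0.0, -0.00]]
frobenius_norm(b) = 3.68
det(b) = -0.01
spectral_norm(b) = 3.68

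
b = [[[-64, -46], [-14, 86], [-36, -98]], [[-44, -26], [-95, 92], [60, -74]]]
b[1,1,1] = 92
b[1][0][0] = -44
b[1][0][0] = -44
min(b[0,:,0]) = -64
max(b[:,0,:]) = -26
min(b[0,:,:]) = -98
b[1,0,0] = -44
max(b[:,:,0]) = 60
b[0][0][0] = -64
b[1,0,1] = -26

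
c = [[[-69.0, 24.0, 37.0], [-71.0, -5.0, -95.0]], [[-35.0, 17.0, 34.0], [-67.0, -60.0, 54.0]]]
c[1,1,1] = -60.0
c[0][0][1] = 24.0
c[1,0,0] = -35.0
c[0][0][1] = 24.0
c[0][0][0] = -69.0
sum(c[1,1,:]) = -73.0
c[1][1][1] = -60.0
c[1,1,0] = -67.0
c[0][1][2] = -95.0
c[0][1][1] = -5.0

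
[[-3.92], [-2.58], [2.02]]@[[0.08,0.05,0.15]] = [[-0.31, -0.20, -0.59], [-0.21, -0.13, -0.39], [0.16, 0.10, 0.3]]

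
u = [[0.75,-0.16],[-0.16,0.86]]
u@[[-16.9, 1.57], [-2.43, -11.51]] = [[-12.29, 3.02], [0.61, -10.15]]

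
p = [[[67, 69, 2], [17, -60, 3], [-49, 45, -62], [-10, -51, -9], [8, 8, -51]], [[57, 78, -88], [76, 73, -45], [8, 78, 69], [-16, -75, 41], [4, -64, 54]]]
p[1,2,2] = 69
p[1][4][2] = 54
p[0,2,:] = [-49, 45, -62]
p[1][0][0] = 57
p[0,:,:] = [[67, 69, 2], [17, -60, 3], [-49, 45, -62], [-10, -51, -9], [8, 8, -51]]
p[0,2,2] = -62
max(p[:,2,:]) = 78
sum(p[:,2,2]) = 7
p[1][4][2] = 54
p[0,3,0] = -10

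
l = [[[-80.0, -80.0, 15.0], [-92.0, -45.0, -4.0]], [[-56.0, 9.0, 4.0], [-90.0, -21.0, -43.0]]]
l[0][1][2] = -4.0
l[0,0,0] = -80.0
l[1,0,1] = 9.0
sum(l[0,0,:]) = -145.0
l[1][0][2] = 4.0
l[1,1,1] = -21.0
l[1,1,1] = -21.0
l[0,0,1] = -80.0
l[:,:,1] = [[-80.0, -45.0], [9.0, -21.0]]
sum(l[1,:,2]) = -39.0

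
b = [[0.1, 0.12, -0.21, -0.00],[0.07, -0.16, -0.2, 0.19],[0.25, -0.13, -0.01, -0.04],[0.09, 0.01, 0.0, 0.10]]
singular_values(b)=[0.39, 0.25, 0.22, 0.1]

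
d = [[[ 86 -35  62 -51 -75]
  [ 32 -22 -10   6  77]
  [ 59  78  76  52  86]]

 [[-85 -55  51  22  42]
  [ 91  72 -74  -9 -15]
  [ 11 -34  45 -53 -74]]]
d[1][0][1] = -55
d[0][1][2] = -10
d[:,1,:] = [[32, -22, -10, 6, 77], [91, 72, -74, -9, -15]]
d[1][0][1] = -55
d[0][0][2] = 62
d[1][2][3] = -53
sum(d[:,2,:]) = 246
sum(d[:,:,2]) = 150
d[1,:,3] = [22, -9, -53]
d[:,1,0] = [32, 91]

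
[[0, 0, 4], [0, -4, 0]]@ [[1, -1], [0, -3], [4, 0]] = [[16, 0], [0, 12]]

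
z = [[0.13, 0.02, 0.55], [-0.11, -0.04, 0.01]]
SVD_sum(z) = [[0.13, 0.02, 0.55], [-0.0, -0.00, -0.02]] + [[-0.00, -0.00, 0.00], [-0.11, -0.04, 0.03]]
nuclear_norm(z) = 0.68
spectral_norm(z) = 0.57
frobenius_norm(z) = 0.58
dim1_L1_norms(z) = [0.7, 0.16]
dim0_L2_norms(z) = [0.17, 0.04, 0.55]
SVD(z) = [[-1.0, 0.03],  [0.03, 1.0]] @ diag([0.5657745846392305, 0.11618571072342011]) @ [[-0.24,-0.04,-0.97], [-0.91,-0.34,0.23]]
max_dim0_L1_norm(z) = 0.56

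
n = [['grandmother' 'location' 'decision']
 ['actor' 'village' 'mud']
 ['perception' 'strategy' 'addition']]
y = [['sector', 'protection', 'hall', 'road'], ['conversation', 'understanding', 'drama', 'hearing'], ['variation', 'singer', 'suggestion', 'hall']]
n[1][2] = 'mud'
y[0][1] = 'protection'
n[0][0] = 'grandmother'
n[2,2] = 'addition'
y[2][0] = 'variation'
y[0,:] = ['sector', 'protection', 'hall', 'road']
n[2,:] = ['perception', 'strategy', 'addition']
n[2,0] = 'perception'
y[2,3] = 'hall'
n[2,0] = 'perception'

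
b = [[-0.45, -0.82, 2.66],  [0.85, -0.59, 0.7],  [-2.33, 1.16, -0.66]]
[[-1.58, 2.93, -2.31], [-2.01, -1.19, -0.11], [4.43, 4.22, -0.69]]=b@[[-1.21, -1.90, 0.13], [1.13, 0.32, -0.99], [-0.45, 0.88, -1.15]]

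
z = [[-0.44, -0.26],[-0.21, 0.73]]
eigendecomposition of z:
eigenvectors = [[-0.99, 0.21], [-0.17, -0.98]]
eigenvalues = [-0.48, 0.77]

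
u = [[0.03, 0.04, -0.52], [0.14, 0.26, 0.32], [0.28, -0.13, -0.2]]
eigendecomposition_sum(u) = [[-0.01+0.18j, -0.02-0.06j, -0.26-0.06j], [-0.11j, 0.01+0.04j, (0.16+0.03j)], [(0.15+0.04j), (-0.06+0j), (-0.1+0.2j)]] + [[-0.01-0.18j, -0.02+0.06j, -0.26+0.06j], [0.11j, (0.01-0.04j), 0.16-0.03j], [(0.15-0.04j), (-0.06-0j), (-0.1-0.2j)]] + [[(0.05-0j), 0.08+0.00j, 0.00+0.00j],[(0.14-0j), (0.24+0j), (0.01+0j)],[(-0.01+0j), (-0.02-0j), (-0-0j)]]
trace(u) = 0.09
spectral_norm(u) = 0.66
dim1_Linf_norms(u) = [0.52, 0.32, 0.28]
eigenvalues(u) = [(-0.1+0.42j), (-0.1-0.42j), (0.28+0j)]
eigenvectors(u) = [[(0.7+0j), (0.7-0j), (-0.31+0j)],[(-0.42+0.02j), (-0.42-0.02j), -0.95+0.00j],[(0.14-0.56j), 0.14+0.56j, (0.08+0j)]]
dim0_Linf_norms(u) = [0.28, 0.26, 0.52]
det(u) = 0.05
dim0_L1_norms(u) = [0.45, 0.43, 1.04]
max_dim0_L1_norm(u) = 1.04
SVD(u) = [[-0.75, -0.09, -0.66], [0.55, -0.64, -0.54], [-0.37, -0.76, 0.53]] @ diag([0.6611635425448955, 0.3140941432709476, 0.24901333131455722]) @ [[-0.08, 0.24, 0.97], [-0.97, -0.23, -0.02], [0.22, -0.94, 0.25]]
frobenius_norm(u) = 0.77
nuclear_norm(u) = 1.22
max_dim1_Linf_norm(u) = 0.52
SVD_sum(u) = [[0.04,-0.12,-0.48], [-0.03,0.09,0.35], [0.02,-0.06,-0.24]] + [[0.03, 0.01, 0.0], [0.20, 0.05, 0.0], [0.23, 0.05, 0.00]] + [[-0.04, 0.15, -0.04], [-0.03, 0.13, -0.03], [0.03, -0.12, 0.03]]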